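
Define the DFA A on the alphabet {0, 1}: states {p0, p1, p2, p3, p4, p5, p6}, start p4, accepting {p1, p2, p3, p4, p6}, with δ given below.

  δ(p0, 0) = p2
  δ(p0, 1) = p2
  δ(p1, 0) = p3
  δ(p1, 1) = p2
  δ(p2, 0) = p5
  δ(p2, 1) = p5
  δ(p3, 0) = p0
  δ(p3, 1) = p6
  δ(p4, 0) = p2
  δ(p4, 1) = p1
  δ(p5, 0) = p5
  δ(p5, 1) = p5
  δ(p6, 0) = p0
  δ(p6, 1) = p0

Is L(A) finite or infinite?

finite

The useful states (reachable from p4 and able to reach an accepting state) are {p0, p1, p2, p3, p4, p6}.
Restricted to these states the transition graph has no cycle, so every accepting path has bounded length and L is finite.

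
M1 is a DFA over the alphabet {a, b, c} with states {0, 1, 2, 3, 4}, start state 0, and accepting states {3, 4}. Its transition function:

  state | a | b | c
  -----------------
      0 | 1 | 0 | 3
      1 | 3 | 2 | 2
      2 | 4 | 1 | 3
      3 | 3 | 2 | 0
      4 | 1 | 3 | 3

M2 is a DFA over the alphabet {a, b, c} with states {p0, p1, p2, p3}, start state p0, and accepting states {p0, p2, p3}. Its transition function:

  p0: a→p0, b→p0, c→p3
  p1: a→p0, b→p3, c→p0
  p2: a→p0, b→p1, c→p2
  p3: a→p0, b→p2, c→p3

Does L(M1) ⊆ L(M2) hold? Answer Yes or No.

Yes

Exploring the product automaton M1 × M2 from the start pair (0, p0), following both machines on each input symbol, reaches 16 state pairs: (0, p0), (1, p0), (3, p3), (3, p0), (2, p0), (2, p3), (2, p2), (0, p3), (4, p0), (1, p2), (1, p1), (3, p2), (0, p2), (2, p1), (0, p1), (1, p3).
M1 accepts in {3, 4} and M2 accepts in {p0, p2, p3}. The reachable pairs whose M1-component is accepting are (3, p3), (3, p0), (4, p0), (3, p2); in each of them the M2-component is accepting too, so the product for L(M1) \ L(M2) (M1-component accepting, M2-component rejecting) has no reachable accepting pair and the difference is empty.
Hence every string in L(M1) is also in L(M2).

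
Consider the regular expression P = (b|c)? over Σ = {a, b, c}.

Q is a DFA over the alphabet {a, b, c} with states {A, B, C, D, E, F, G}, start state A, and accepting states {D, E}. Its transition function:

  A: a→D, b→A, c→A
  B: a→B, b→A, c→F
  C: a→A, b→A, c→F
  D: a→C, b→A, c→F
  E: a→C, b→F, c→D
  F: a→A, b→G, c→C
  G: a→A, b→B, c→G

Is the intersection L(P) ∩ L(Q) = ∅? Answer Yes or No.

Yes

Converting the expression P to a DFA (subset construction, then merging equivalent states) gives the minimal DFA with states {p0, p1, p2}, start state p0, accepting states {p0, p2} and transitions p0: a→p1, b→p2, c→p2; p1: a→p1, b→p1, c→p1; p2: a→p1, b→p1, c→p1.
Exploring the product automaton P × Q from the start pair (p0, A), following both machines on each input symbol, reaches 8 state pairs: (p0, A), (p1, D), (p2, A), (p1, C), (p1, A), (p1, F), (p1, G), (p1, B).
P accepts in {p0, p2} and Q accepts in {D, E}; no reachable pair has both components accepting, so no string drives both machines to acceptance simultaneously and L(P) ∩ L(Q) = ∅.
So no string is accepted by both, and the intersection is empty.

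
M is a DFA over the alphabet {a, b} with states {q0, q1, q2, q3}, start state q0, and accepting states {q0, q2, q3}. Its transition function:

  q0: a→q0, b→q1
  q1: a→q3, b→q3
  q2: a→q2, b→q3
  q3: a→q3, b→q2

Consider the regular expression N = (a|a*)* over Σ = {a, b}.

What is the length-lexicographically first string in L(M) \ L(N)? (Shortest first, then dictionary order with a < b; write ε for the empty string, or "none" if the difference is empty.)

ba

The string ba is accepted by M but not by N.
No shorter string lies in the difference, and ba is the lexicographically first length-2 string in L(M) \ L(N).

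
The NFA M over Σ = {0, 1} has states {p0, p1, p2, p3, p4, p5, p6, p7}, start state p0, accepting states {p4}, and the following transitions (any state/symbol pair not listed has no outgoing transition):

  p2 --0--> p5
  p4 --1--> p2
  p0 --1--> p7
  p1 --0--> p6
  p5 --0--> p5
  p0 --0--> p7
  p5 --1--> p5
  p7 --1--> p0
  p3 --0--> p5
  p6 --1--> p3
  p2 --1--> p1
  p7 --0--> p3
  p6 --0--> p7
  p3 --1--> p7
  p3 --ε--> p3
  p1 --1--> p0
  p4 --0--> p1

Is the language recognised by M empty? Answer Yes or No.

Yes

The states reachable from the start state are {p0, p3, p5, p7}.
None of the accepting states {p4} is reachable, so no string is accepted and L(M) = ∅.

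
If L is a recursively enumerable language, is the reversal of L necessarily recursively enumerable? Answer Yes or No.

Reverse the input and run the recogniser for L on it; this accepts exactly Lᴿ.
So the recursively enumerable languages are closed under reversal.

Yes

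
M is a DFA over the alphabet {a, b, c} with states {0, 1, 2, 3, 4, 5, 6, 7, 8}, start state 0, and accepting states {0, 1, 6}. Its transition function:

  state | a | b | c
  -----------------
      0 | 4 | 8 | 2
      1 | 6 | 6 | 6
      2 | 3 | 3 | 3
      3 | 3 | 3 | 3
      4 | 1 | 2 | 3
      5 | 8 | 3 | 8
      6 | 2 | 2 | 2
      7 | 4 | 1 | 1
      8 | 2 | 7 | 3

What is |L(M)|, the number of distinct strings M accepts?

17

The useful subgraph on states {0, 1, 4, 6, 7, 8} is acyclic, so L(M) is finite; the longest accepting path visits 6 useful states, giving maximum string length 5.
Counting accepting paths from 0 by length: 1 of length 0, 1 of length 2, 5 of length 3, 7 of length 4, 3 of length 5. Total 17.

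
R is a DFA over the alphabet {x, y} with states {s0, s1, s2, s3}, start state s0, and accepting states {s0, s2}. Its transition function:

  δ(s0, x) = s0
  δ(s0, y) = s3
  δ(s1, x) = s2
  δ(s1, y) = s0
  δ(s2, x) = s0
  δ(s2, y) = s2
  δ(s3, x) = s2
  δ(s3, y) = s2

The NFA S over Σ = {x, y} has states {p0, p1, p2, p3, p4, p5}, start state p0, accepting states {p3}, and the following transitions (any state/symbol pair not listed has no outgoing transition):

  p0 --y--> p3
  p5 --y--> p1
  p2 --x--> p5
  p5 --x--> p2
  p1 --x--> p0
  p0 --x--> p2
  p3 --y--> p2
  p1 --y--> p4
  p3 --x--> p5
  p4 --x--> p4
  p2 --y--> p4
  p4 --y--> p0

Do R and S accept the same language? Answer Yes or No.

No

The empty string ε is accepted by R but rejected by S.
So L(R) ≠ L(S).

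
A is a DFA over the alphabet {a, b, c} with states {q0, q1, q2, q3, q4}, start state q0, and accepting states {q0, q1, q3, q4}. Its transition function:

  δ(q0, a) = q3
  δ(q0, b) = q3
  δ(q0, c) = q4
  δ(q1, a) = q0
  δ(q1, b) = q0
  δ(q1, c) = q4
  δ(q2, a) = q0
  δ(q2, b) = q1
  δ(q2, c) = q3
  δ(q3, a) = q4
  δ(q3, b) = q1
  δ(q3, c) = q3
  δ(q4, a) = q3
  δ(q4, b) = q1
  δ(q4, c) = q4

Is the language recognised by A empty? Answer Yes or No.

No

The empty string ε is accepted: the run q0 ends in the accepting state q0.
Since at least one string is accepted, L(A) is not empty.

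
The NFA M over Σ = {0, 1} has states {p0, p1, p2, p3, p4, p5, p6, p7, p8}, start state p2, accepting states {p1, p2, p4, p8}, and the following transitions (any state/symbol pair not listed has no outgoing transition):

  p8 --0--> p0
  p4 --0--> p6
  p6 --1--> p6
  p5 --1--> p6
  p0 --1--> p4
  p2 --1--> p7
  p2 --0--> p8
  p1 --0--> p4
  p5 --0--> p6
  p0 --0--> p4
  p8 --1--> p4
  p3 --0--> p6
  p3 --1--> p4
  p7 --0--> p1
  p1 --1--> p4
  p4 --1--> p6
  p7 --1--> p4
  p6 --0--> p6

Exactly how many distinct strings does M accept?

The useful subgraph on states {p0, p1, p2, p4, p7, p8} is acyclic, so L(M) is finite; the longest accepting path visits 4 useful states, giving maximum string length 3.
Counting accepting paths from p2 by length: 1 of length 0, 1 of length 1, 3 of length 2, 4 of length 3. Total 9.

9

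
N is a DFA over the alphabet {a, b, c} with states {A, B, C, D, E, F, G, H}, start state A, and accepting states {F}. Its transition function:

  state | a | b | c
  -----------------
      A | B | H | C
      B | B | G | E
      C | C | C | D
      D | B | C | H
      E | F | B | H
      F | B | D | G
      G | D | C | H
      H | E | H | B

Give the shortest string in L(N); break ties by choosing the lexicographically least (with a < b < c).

A breadth-first search from A reaches an accepting state first via the path A → B → E → F on input aca.
No string of length < 3 is accepted (BFS exhausts all shorter strings without reaching an accepting state), and aca is the lexicographically least accepting string of length 3.

aca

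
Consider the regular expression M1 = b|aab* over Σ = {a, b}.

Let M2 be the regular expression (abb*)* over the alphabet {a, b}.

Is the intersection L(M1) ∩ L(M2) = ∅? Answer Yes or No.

Yes

Converting the expression M1 to a DFA (subset construction, then merging equivalent states) gives the minimal DFA with states {r0, r1, r2, r3, r4}, start state r0, accepting states {r2, r3} and transitions r0: a→r1, b→r2; r1: a→r3, b→r4; r2: a→r4, b→r4; r3: a→r4, b→r3; r4: a→r4, b→r4.
Converting the expression M2 to a DFA (subset construction, then merging equivalent states) gives the minimal DFA with states {t0, t1, t2, t3}, start state t0, accepting states {t0, t3} and transitions t0: a→t1, b→t2; t1: a→t2, b→t3; t2: a→t2, b→t2; t3: a→t1, b→t3.
Exploring the product automaton M1 × M2 from the start pair (r0, t0), following both machines on each input symbol, reaches 7 state pairs: (r0, t0), (r1, t1), (r2, t2), (r3, t2), (r4, t3), (r4, t2), (r4, t1).
M1 accepts in {r2, r3} and M2 accepts in {t0, t3}; no reachable pair has both components accepting, so no string drives both machines to acceptance simultaneously and L(M1) ∩ L(M2) = ∅.
So no string is accepted by both, and the intersection is empty.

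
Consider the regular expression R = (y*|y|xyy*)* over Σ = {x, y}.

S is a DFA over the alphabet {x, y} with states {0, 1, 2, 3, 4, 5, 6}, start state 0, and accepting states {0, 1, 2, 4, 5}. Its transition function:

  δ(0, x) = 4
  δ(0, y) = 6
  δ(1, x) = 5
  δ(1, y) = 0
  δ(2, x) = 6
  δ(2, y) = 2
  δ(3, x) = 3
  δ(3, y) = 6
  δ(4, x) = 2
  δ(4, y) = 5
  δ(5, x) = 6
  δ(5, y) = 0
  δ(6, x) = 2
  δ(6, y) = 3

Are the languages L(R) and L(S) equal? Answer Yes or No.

No

The string y is accepted by R but rejected by S.
So L(R) ≠ L(S).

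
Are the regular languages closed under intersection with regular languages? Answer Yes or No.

This is a special case of closure under intersection: the product of the two DFAs, accepting on F₁ × F₂, recognises the intersection.
So the regular languages are closed under intersection with a regular language.

Yes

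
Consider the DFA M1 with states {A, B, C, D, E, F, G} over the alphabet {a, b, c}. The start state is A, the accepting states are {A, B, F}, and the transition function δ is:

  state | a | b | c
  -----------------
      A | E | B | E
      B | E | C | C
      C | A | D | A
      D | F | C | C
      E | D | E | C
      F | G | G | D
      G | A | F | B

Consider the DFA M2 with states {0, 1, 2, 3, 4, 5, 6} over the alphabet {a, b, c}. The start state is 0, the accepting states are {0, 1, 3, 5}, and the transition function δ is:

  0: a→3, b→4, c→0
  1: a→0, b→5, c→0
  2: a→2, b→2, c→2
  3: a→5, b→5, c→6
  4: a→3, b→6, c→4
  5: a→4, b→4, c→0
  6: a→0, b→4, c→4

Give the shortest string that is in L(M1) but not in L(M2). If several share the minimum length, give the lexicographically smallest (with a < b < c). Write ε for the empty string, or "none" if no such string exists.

b

The string b is accepted by M1 but not by M2.
No shorter string lies in the difference, and b is the lexicographically first length-1 string in L(M1) \ L(M2).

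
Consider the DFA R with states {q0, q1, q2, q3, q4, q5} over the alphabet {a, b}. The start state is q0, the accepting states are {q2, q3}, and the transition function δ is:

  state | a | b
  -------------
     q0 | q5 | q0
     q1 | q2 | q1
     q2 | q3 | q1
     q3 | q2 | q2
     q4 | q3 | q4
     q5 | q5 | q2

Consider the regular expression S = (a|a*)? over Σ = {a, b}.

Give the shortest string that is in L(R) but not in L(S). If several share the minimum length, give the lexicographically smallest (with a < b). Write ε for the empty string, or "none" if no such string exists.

ab

The string ab is accepted by R but not by S.
No shorter string lies in the difference, and ab is the lexicographically first length-2 string in L(R) \ L(S).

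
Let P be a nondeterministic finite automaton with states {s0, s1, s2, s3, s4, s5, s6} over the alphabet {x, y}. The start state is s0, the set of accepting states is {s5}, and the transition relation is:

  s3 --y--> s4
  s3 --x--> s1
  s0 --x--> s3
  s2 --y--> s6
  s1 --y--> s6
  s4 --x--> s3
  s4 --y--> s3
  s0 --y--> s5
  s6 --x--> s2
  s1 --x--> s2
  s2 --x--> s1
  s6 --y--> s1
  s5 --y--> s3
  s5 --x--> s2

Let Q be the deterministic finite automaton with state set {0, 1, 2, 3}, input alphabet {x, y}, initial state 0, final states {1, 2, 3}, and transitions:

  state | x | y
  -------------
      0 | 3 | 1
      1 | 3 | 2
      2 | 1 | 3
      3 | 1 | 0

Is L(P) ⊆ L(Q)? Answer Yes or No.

Yes

Exploring the product automaton P × Q from the start pair (s0, 0), following both machines on each input symbol, reaches 16 state pairs: (s0, 0), (s3, 3), (s5, 1), (s1, 1), (s4, 0), (s2, 3), (s3, 2), (s6, 2), (s3, 1), (s6, 0), (s4, 3), (s2, 1), (s1, 3), (s4, 2), (s3, 0), (s4, 1).
P accepts in {s5} and Q accepts in {1, 2, 3}. The reachable pairs whose P-component is accepting are (s5, 1); in each of them the Q-component is accepting too, so the product for L(P) \ L(Q) (P-component accepting, Q-component rejecting) has no reachable accepting pair and the difference is empty.
Hence every string in L(P) is also in L(Q).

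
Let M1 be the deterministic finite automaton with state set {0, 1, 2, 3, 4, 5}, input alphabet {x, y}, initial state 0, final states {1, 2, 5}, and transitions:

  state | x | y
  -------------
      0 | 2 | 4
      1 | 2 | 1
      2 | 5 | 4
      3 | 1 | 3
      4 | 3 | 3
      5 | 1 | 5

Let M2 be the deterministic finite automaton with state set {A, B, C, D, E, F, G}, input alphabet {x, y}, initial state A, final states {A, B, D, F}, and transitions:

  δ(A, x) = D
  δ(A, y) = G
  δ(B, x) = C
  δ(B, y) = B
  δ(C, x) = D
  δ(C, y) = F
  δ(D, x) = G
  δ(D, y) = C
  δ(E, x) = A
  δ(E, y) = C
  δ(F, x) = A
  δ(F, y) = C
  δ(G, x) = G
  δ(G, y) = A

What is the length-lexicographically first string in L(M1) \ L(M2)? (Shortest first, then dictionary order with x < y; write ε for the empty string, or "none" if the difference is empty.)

xx

The string xx is accepted by M1 but not by M2.
No shorter string lies in the difference, and xx is the lexicographically first length-2 string in L(M1) \ L(M2).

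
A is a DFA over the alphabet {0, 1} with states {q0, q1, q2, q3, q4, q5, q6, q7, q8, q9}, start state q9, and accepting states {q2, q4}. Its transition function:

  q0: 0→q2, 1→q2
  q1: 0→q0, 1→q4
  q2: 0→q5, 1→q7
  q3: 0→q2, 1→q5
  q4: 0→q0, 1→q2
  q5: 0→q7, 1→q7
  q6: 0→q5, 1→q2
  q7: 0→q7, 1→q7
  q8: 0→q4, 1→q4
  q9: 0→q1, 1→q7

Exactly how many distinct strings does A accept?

6

The useful subgraph on states {q0, q1, q2, q4, q9} is acyclic, so L(A) is finite; the longest accepting path visits 5 useful states, giving maximum string length 4.
Counting accepting paths from q9 by length: 1 of length 2, 3 of length 3, 2 of length 4. Total 6.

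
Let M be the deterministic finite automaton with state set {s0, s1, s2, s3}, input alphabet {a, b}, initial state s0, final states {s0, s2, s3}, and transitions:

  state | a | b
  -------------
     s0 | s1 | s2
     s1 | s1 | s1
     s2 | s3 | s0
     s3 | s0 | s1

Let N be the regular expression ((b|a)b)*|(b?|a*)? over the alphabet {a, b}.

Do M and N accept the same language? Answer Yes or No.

No

The string ba is accepted by M but rejected by N.
So L(M) ≠ L(N).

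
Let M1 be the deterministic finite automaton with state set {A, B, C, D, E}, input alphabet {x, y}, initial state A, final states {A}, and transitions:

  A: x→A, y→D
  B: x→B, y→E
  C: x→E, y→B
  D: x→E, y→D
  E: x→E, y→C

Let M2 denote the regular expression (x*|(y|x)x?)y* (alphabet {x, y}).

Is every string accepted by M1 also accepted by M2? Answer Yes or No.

Converting the expression M2 to a DFA (subset construction, then merging equivalent states) gives the minimal DFA with states {r0, r1, r2, r3, r4}, start state r0, accepting states {r0, r1, r2, r3} and transitions r0: x→r1, y→r2; r1: x→r1, y→r3; r2: x→r3, y→r3; r3: x→r4, y→r3; r4: x→r4, y→r4.
Exploring the product automaton M1 × M2 from the start pair (A, r0), following both machines on each input symbol, reaches 10 state pairs: (A, r0), (A, r1), (D, r2), (D, r3), (E, r3), (E, r4), (C, r3), (C, r4), (B, r3), (B, r4).
M1 accepts in {A} and M2 accepts in {r0, r1, r2, r3}. The reachable pairs whose M1-component is accepting are (A, r0), (A, r1); in each of them the M2-component is accepting too, so the product for L(M1) \ L(M2) (M1-component accepting, M2-component rejecting) has no reachable accepting pair and the difference is empty.
Hence every string in L(M1) is also in L(M2).

Yes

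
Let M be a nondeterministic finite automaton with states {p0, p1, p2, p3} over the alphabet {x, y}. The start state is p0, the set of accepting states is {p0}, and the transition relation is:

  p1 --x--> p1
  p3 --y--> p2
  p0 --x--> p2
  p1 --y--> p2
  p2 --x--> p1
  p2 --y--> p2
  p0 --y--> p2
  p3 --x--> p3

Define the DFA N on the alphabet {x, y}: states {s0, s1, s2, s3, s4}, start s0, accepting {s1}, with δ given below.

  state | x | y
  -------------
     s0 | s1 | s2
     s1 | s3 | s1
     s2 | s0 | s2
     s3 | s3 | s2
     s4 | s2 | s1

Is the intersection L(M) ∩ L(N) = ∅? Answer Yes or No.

Yes

Exploring the product automaton M × N from the start pair (p0, s0), following both machines on each input symbol, reaches 6 state pairs: (p0, s0), (p2, s1), (p2, s2), (p1, s3), (p1, s0), (p1, s1).
M accepts in {p0} and N accepts in {s1}; no reachable pair has both components accepting, so no string drives both machines to acceptance simultaneously and L(M) ∩ L(N) = ∅.
So no string is accepted by both, and the intersection is empty.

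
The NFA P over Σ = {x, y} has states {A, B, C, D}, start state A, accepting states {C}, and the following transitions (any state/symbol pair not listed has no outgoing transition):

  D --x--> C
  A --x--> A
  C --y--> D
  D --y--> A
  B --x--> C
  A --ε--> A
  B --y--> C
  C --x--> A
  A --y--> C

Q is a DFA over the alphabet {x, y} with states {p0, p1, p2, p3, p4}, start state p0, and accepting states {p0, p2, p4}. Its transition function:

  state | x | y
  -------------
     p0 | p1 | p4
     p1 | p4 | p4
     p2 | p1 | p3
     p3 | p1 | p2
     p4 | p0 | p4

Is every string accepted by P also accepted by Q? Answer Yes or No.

Exploring the product automaton P × Q from the start pair (A, p0), following both machines on each input symbol, reaches 6 state pairs: (A, p0), (A, p1), (C, p4), (A, p4), (D, p4), (C, p0).
P accepts in {C} and Q accepts in {p0, p2, p4}. The reachable pairs whose P-component is accepting are (C, p4), (C, p0); in each of them the Q-component is accepting too, so the product for L(P) \ L(Q) (P-component accepting, Q-component rejecting) has no reachable accepting pair and the difference is empty.
Hence every string in L(P) is also in L(Q).

Yes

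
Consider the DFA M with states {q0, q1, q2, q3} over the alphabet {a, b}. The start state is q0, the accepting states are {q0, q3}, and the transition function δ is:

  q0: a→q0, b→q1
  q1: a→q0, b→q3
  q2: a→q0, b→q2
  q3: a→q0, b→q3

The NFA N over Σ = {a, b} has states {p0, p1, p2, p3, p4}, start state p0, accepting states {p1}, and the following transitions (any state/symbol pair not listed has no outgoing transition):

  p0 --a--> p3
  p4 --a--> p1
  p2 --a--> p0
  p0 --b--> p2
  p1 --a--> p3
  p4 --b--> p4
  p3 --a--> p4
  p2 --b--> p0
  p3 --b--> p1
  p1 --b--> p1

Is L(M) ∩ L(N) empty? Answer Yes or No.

No

The string aaa is accepted by both M and N.
Hence L(M) ∩ L(N) ≠ ∅.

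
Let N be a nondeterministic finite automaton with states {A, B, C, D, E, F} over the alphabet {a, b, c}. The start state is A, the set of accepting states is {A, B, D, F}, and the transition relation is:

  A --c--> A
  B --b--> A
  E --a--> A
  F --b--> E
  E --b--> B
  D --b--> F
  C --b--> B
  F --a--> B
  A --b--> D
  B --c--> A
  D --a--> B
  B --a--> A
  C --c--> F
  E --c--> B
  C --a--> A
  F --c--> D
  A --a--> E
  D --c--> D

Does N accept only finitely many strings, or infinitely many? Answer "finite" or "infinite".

State A is reachable from the start and can reach an accepting state, and it lies on the cycle A → A.
Traversing that cycle any number of times yields accepted strings of unbounded length, so the language is infinite.

infinite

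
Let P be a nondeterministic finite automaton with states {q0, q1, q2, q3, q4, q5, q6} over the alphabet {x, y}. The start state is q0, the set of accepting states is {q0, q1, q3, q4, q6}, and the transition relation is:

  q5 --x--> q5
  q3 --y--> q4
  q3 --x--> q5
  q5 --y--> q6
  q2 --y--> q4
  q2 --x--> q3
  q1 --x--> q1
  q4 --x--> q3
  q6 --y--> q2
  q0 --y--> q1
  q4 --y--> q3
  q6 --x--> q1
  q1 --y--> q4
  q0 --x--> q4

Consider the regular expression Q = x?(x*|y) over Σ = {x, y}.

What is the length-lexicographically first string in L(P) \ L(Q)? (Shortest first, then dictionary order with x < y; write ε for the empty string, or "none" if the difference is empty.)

yx

The string yx is accepted by P but not by Q.
No shorter string lies in the difference, and yx is the lexicographically first length-2 string in L(P) \ L(Q).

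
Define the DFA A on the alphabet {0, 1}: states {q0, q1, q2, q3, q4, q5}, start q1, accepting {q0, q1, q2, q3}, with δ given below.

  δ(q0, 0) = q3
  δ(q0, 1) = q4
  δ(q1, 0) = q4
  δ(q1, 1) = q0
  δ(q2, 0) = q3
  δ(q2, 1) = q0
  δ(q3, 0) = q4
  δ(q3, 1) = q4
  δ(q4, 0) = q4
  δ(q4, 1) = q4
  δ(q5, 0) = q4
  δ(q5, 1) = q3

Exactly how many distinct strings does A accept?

3

The useful subgraph on states {q0, q1, q3} is acyclic, so L(A) is finite; the longest accepting path visits 3 useful states, giving maximum string length 2.
Counting accepting paths from q1 by length: 1 of length 0, 1 of length 1, 1 of length 2. Total 3.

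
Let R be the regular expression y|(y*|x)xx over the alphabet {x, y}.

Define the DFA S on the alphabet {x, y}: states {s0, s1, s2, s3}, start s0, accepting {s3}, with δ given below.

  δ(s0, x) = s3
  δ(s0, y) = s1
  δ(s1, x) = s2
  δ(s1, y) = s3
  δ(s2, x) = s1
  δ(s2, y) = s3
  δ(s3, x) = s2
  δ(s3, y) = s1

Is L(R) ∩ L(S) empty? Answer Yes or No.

Converting the expression R to a DFA (subset construction, then merging equivalent states) gives the minimal DFA with states {r0, r1, r2, r3, r4, r5, r6, r7}, start state r0, accepting states {r2, r3, r7} and transitions r0: x→r1, y→r2; r1: x→r3, y→r4; r2: x→r5, y→r6; r3: x→r7, y→r4; r4: x→r4, y→r4; r5: x→r7, y→r4; r6: x→r5, y→r6; r7: x→r4, y→r4.
Exploring the product automaton R × S from the start pair (r0, s0), following both machines on each input symbol, reaches 11 state pairs: (r0, s0), (r1, s3), (r2, s1), (r3, s2), (r4, s1), (r5, s2), (r6, s3), (r7, s1), (r4, s3), (r4, s2), (r6, s1).
R accepts in {r2, r3, r7} and S accepts in {s3}; no reachable pair has both components accepting, so no string drives both machines to acceptance simultaneously and L(R) ∩ L(S) = ∅.
So no string is accepted by both, and the intersection is empty.

Yes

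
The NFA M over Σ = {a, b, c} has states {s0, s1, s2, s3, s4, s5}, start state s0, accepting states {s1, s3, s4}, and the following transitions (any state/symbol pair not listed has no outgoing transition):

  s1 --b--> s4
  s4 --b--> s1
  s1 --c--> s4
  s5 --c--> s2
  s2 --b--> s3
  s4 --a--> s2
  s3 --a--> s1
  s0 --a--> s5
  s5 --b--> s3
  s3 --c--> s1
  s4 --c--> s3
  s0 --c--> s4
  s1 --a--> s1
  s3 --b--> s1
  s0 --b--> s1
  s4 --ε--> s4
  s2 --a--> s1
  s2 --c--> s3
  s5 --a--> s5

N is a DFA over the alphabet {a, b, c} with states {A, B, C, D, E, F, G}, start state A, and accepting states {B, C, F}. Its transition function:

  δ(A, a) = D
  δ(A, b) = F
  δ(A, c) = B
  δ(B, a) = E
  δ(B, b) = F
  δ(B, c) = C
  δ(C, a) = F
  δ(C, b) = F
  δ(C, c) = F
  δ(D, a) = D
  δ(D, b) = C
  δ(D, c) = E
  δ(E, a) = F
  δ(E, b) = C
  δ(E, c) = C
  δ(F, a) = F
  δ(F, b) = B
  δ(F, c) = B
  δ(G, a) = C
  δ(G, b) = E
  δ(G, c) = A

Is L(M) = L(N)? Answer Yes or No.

Yes

Exploring the product automaton M × N from the start pair (s0, A), following both machines on each input symbol, reaches 6 state pairs: (s0, A), (s5, D), (s1, F), (s4, B), (s3, C), (s2, E).
M accepts in {s1, s3, s4} and N accepts in {B, C, F}. In every reachable pair the two components are either both accepting — (s1, F), (s4, B), (s3, C) — or both non-accepting, so no string is accepted by exactly one of the machines: L(M) \ L(N) and L(N) \ L(M) are both empty.
Hence every string is accepted by M iff it is accepted by N, and the two languages coincide.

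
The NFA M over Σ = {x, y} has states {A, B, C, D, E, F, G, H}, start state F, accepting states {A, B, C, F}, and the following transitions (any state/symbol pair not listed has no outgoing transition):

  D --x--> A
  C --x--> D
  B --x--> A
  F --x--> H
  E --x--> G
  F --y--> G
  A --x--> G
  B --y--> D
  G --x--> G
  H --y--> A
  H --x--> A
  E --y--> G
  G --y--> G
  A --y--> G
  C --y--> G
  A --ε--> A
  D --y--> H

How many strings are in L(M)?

3

The useful subgraph on states {A, F, H} is acyclic, so L(M) is finite; the longest accepting path visits 3 useful states, giving maximum string length 2.
Counting accepting paths from F by length: 1 of length 0, 2 of length 2. Total 3.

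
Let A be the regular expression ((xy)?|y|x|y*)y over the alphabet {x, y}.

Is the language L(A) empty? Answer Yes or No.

The string y matches the expression, so it belongs to L(A).
Since L(A) contains at least one string, it is not empty.

No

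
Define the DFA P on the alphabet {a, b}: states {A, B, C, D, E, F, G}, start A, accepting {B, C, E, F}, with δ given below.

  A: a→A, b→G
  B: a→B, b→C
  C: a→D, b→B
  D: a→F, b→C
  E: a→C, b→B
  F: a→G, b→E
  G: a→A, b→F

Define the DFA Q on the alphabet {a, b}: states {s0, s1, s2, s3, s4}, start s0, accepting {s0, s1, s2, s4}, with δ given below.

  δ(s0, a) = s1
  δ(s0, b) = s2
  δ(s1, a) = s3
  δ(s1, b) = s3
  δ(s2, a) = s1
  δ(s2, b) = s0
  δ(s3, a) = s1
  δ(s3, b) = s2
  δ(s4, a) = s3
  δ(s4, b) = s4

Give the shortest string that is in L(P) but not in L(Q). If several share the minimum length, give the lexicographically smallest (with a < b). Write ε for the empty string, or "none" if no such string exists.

The string bbab is accepted by P but not by Q.
No shorter string lies in the difference, and bbab is the lexicographically first length-4 string in L(P) \ L(Q).

bbab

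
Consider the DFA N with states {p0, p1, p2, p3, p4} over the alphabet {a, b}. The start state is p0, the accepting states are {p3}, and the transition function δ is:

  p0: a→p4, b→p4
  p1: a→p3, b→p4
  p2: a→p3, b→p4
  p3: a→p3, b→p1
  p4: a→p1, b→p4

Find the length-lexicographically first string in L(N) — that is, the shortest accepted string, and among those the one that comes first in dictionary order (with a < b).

aaa

A breadth-first search from p0 reaches an accepting state first via the path p0 → p4 → p1 → p3 on input aaa.
No string of length < 3 is accepted (BFS exhausts all shorter strings without reaching an accepting state), and aaa is the lexicographically least accepting string of length 3.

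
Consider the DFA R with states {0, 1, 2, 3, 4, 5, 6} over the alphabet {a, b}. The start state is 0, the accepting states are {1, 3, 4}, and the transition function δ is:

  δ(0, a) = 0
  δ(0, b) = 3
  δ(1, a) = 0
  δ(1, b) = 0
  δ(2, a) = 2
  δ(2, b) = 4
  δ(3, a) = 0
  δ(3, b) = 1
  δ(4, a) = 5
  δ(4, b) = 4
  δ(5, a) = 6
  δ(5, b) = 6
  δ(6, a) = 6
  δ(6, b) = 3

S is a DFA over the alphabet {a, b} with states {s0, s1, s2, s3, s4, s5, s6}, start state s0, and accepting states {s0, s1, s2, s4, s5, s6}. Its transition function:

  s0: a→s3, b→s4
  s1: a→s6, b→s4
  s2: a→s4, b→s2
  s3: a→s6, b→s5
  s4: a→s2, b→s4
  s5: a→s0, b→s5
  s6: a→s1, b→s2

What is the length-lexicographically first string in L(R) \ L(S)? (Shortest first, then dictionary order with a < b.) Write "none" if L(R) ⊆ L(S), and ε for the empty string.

Exploring the product automaton R × S from the start pair (0, s0), following both machines on each input symbol, reaches 13 state pairs: (0, s0), (0, s3), (3, s4), (0, s6), (3, s5), (0, s2), (1, s4), (0, s1), (3, s2), (1, s5), (0, s4), (1, s2), (0, s5).
R accepts in {1, 3, 4} and S accepts in {s0, s1, s2, s4, s5, s6}. The reachable pairs whose R-component is accepting are (3, s4), (3, s5), (1, s4), (3, s2), (1, s5), (1, s2); in each of them the S-component is accepting too, so the product for L(R) \ L(S) (R-component accepting, S-component rejecting) has no reachable accepting pair and the difference is empty.
So every string accepted by R is also accepted by S: L(R) \ L(S) = ∅ and there is no such string.

none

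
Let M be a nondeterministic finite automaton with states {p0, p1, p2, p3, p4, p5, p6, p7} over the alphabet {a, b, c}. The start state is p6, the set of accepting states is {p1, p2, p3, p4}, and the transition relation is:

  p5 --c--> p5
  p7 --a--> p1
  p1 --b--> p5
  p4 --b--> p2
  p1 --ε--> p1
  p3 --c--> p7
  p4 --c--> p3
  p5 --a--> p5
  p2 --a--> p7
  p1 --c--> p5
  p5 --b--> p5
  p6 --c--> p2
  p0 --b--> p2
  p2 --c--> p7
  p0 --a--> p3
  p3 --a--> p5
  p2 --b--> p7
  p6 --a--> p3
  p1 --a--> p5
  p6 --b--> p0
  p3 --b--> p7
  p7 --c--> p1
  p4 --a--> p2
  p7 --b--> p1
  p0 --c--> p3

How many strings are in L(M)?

41

The useful subgraph on states {p0, p1, p2, p3, p6, p7} is acyclic, so L(M) is finite; the longest accepting path visits 5 useful states, giving maximum string length 4.
Counting accepting paths from p6 by length: 2 of length 1, 3 of length 2, 15 of length 3, 21 of length 4. Total 41.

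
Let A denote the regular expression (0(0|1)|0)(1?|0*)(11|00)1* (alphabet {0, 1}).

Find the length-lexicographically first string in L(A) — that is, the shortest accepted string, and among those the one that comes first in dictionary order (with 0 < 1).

000

By inspection of the expression, no string of length less than 3 matches, and 000 is the lexicographically first match of length 3.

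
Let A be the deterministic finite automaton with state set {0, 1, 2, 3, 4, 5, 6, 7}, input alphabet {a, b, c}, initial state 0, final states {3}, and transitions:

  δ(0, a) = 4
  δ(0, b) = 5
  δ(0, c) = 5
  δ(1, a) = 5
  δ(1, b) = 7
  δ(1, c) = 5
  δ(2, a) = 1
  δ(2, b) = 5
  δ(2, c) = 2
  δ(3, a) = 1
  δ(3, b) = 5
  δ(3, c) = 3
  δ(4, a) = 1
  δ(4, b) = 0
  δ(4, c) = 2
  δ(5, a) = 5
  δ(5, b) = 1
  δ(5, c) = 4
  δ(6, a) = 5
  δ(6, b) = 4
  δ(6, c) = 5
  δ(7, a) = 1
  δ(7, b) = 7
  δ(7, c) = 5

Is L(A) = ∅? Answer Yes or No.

The states reachable from the start state are {0, 1, 2, 4, 5, 7}.
None of the accepting states {3} is reachable, so no string is accepted and L(A) = ∅.

Yes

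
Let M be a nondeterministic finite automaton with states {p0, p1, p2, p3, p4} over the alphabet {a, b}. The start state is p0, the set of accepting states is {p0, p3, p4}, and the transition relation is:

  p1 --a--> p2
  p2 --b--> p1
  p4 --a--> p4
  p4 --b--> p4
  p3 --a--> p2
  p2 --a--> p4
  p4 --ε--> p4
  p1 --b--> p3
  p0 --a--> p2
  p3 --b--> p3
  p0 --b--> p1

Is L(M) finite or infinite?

infinite

State p1 is reachable from the start and can reach an accepting state, and it lies on the cycle p1 → p2 → p1.
Traversing that cycle any number of times yields accepted strings of unbounded length, so the language is infinite.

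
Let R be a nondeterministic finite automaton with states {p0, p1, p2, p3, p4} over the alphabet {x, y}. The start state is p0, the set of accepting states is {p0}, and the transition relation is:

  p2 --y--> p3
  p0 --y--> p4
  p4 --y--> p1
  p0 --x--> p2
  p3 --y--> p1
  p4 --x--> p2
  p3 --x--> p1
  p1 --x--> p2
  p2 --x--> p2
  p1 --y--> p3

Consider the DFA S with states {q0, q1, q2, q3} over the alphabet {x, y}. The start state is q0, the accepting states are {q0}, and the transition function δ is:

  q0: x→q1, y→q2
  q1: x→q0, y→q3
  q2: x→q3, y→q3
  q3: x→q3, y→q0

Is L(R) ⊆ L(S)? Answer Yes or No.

Exploring the product automaton R × S from the start pair (p0, q0), following both machines on each input symbol, reaches 12 state pairs: (p0, q0), (p2, q1), (p4, q2), (p2, q0), (p3, q3), (p2, q3), (p1, q3), (p3, q2), (p1, q0), (p3, q0), (p1, q1), (p1, q2).
R accepts in {p0} and S accepts in {q0}. The reachable pairs whose R-component is accepting are (p0, q0); in each of them the S-component is accepting too, so the product for L(R) \ L(S) (R-component accepting, S-component rejecting) has no reachable accepting pair and the difference is empty.
Hence every string in L(R) is also in L(S).

Yes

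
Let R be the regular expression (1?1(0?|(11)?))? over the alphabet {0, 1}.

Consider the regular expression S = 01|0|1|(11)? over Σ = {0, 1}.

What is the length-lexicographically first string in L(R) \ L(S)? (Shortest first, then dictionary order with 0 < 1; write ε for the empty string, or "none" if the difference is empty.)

The string 10 is accepted by R but not by S.
No shorter string lies in the difference, and 10 is the lexicographically first length-2 string in L(R) \ L(S).

10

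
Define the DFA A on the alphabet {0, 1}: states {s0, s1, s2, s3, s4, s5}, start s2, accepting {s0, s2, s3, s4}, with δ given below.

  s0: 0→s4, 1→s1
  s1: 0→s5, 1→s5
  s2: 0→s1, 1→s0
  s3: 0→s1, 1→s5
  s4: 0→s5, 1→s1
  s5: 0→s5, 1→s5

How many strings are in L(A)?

The useful subgraph on states {s0, s2, s4} is acyclic, so L(A) is finite; the longest accepting path visits 3 useful states, giving maximum string length 2.
Counting accepting paths from s2 by length: 1 of length 0, 1 of length 1, 1 of length 2. Total 3.

3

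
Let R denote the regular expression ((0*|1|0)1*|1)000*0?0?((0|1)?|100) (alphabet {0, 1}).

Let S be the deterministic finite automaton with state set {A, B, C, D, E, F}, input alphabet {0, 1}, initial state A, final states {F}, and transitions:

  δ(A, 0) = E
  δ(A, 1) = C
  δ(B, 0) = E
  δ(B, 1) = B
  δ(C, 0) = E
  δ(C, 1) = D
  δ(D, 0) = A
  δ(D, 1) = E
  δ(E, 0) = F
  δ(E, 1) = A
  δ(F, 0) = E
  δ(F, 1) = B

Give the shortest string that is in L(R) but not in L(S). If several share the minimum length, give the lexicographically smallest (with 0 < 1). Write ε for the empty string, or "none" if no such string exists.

000

The string 000 is accepted by R but not by S.
No shorter string lies in the difference, and 000 is the lexicographically first length-3 string in L(R) \ L(S).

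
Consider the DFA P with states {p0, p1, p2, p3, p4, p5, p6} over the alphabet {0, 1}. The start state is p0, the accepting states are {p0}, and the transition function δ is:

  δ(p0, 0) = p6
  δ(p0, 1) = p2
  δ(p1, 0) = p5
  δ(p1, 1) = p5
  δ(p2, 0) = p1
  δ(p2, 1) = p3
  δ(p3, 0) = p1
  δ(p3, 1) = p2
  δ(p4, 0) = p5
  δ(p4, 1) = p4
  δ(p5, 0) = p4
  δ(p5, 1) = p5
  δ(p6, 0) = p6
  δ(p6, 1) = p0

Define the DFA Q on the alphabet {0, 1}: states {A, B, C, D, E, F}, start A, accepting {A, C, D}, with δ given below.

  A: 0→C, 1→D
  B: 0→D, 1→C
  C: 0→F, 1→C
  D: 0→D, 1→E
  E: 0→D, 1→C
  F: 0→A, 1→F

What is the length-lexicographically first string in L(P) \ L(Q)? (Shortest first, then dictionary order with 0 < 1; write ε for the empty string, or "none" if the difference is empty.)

The string 001 is accepted by P but not by Q.
No shorter string lies in the difference, and 001 is the lexicographically first length-3 string in L(P) \ L(Q).

001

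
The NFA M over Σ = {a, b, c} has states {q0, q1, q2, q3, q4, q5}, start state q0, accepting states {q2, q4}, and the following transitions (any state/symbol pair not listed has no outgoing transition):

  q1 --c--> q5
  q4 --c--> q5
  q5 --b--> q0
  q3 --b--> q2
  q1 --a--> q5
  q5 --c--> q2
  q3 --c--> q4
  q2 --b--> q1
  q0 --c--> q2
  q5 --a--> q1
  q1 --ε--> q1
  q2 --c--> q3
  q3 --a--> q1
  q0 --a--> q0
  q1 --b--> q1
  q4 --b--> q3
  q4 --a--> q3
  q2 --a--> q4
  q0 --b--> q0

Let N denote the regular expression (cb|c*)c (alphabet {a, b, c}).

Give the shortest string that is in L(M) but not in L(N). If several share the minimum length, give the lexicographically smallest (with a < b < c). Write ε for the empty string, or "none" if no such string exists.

ac

The string ac is accepted by M but not by N.
No shorter string lies in the difference, and ac is the lexicographically first length-2 string in L(M) \ L(N).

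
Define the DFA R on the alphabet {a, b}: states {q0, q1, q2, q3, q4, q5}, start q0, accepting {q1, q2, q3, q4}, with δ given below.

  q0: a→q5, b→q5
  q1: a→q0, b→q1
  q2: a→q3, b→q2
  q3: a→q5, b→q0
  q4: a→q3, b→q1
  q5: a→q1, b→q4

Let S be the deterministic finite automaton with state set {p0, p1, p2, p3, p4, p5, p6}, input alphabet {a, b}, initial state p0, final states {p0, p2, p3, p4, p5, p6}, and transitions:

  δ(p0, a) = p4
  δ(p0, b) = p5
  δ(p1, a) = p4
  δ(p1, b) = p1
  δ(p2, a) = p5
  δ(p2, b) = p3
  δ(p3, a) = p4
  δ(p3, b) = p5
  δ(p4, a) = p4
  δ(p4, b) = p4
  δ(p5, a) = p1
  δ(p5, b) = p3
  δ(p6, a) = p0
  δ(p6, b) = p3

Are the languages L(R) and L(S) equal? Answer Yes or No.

The string ba is accepted by R but rejected by S.
So L(R) ≠ L(S).

No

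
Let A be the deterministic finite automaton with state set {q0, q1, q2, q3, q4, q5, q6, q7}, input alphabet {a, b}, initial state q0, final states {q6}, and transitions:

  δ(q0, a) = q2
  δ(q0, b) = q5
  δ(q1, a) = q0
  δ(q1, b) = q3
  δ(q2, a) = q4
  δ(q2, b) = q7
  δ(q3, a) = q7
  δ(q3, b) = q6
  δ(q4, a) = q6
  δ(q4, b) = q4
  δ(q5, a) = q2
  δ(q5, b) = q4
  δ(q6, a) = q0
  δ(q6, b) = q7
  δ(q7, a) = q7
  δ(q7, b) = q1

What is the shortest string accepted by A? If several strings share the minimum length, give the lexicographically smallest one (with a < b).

aaa

A breadth-first search from q0 reaches an accepting state first via the path q0 → q2 → q4 → q6 on input aaa.
No string of length < 3 is accepted (BFS exhausts all shorter strings without reaching an accepting state), and aaa is the lexicographically least accepting string of length 3.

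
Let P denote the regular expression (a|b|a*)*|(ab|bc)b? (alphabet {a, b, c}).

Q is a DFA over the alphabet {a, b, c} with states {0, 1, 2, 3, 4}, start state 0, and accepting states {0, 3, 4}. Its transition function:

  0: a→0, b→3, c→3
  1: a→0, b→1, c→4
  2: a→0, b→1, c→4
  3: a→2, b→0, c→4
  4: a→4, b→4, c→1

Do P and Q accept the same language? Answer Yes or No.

The string ba is accepted by P but rejected by Q.
So L(P) ≠ L(Q).

No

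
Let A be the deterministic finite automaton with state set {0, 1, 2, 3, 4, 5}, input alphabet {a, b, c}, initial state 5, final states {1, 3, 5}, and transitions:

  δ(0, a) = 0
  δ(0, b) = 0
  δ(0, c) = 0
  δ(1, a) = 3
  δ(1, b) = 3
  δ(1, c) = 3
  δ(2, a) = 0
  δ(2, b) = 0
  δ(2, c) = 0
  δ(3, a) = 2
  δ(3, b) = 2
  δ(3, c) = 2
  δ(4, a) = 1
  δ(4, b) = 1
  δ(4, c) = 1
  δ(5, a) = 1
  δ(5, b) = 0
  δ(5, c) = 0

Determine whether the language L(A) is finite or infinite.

finite

The useful states (reachable from 5 and able to reach an accepting state) are {1, 3, 5}.
Restricted to these states the transition graph has no cycle, so every accepting path has bounded length and L is finite.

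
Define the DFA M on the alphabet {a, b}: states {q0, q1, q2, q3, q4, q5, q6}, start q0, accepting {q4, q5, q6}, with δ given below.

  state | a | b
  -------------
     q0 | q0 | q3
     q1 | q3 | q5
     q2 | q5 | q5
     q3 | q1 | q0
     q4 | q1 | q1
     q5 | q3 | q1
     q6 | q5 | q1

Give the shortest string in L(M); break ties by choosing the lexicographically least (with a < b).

A breadth-first search from q0 reaches an accepting state first via the path q0 → q3 → q1 → q5 on input bab.
No string of length < 3 is accepted (BFS exhausts all shorter strings without reaching an accepting state), and bab is the lexicographically least accepting string of length 3.

bab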